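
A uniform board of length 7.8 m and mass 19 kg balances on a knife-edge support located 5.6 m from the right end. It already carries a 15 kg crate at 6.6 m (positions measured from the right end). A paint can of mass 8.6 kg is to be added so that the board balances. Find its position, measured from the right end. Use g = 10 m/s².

x ≈ 7.61 m from the right end

Sum moments about the knife-edge support (at 5.6 m from the right end) (the support reaction has zero arm there).
Beam weight: 19 × 10 = 190 N down at 3.9 m → arm 1.7 m, τ = 190 × 1.7 = 323 N·m clockwise.
Crate: 15 × 10 = 150 N down at 6.6 m → arm 1 m, τ = 150 × 1 = 150 N·m counterclockwise.
Net moment of existing loads = 173 N·m clockwise.
The paint can weighs 8.6 × 10 = 86 N and must supply an equal counterclockwise moment, so its lever arm about the knife-edge support is 173 / 86 = 2.01 m.
That puts it at 5.6 + 2.01 = 7.61 m from the right end.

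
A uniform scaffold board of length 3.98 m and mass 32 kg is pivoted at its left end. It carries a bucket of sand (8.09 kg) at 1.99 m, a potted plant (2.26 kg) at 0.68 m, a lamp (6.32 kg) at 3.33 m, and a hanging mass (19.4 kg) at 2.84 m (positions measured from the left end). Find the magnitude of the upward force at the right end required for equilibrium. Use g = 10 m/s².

F ≈ 396 N

Choose the left end as the axis so the unknown pivot reaction has zero arm there.
Beam weight: 32 × 10 = 320 N down at 1.99 m → arm 1.99 m, τ = 320 × 1.99 = 636.8 N·m clockwise.
Bucket of sand: 8.09 × 10 = 80.9 N down at 1.99 m → arm 1.99 m, τ = 80.9 × 1.99 = 161 N·m clockwise.
Potted plant: 2.26 × 10 = 22.6 N down at 0.68 m → arm 0.68 m, τ = 22.6 × 0.68 = 15.37 N·m clockwise.
Lamp: 6.32 × 10 = 63.2 N down at 3.33 m → arm 3.33 m, τ = 63.2 × 3.33 = 210.5 N·m clockwise.
Hanging mass: 19.4 × 10 = 194 N down at 2.84 m → arm 2.84 m, τ = 194 × 2.84 = 551 N·m clockwise.
Net moment of the loads = 1575 N·m clockwise.
The upward force F acts at the right end, arm 3.98 m, giving F × 3.98 counterclockwise.
Στ = 0 ⇒ F × 3.98 = 1575 ⇒ F = 1575 / 3.98 = 396 N.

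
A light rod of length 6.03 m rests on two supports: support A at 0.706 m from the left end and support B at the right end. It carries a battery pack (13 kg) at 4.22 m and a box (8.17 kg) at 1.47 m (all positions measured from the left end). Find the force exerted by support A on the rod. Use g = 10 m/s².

R_A ≈ 114 N

Take moments about support B.
Battery pack: 13 × 10 = 130 N down at 4.22 m → arm 1.81 m, τ = 130 × 1.81 = 235.3 N·m counterclockwise.
Box: 8.17 × 10 = 81.7 N down at 1.47 m → arm 4.56 m, τ = 81.7 × 4.56 = 372.6 N·m counterclockwise.
Net load moment about support B = 607.9 N·m counterclockwise.
Reaction R at support A is upward at 0.706 m, arm 5.324 m → moment R × 5.324 clockwise.
For rotational equilibrium, R × 5.324 = 607.9, so R = 114 N.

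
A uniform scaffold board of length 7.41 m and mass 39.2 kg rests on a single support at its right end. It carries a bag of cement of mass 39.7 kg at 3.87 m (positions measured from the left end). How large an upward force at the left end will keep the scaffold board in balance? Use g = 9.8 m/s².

Sum moments about the right end (the unknown pivot reaction has zero arm there).
Beam weight: 39.2 × 9.8 = 384.2 N down at 3.705 m → arm 3.705 m, τ = 384.2 × 3.705 = 1423 N·m counterclockwise.
Bag of cement: 39.7 × 9.8 = 389.1 N down at 3.87 m → arm 3.54 m, τ = 389.1 × 3.54 = 1377 N·m counterclockwise.
Net moment of the loads = 2800 N·m counterclockwise.
The upward force F acts at the left end, arm 7.41 m, giving F × 7.41 clockwise.
Setting net torque to zero: F × 7.41 = 2800 → F = 2800 / 7.41 = 378 N.

F ≈ 378 N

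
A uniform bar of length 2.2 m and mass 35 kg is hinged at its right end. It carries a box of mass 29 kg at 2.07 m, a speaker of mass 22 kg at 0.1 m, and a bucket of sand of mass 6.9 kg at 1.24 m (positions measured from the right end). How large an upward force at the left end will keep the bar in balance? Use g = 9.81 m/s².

About the right end:
Beam weight: 35 × 9.81 = 343.4 N down at 1.1 m → arm 1.1 m, τ = 343.4 × 1.1 = 377.7 N·m counterclockwise.
Box: 29 × 9.81 = 284.5 N down at 2.07 m → arm 2.07 m, τ = 284.5 × 2.07 = 588.9 N·m counterclockwise.
Speaker: 22 × 9.81 = 215.8 N down at 0.1 m → arm 0.1 m, τ = 215.8 × 0.1 = 21.58 N·m counterclockwise.
Bucket of sand: 6.9 × 9.81 = 67.69 N down at 1.24 m → arm 1.24 m, τ = 67.69 × 1.24 = 83.94 N·m counterclockwise.
Net moment of the loads = 1072 N·m counterclockwise.
The upward force F acts at the left end, arm 2.2 m, giving F × 2.2 clockwise.
For rotational equilibrium, F × 2.2 = 1072, so F = 1072 / 2.2 = 487 N.

F ≈ 487 N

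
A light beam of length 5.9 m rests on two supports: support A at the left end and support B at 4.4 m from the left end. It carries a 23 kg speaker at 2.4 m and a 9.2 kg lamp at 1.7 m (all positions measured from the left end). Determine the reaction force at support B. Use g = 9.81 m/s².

R_B ≈ 158 N

About support A:
Speaker: 23 × 9.81 = 225.6 N down at 2.4 m → arm 2.4 m, τ = 225.6 × 2.4 = 541.4 N·m clockwise.
Lamp: 9.2 × 9.81 = 90.25 N down at 1.7 m → arm 1.7 m, τ = 90.25 × 1.7 = 153.4 N·m clockwise.
Net load moment about support A = 694.8 N·m clockwise.
Reaction R at support B is upward at 4.4 m, arm 4.4 m → moment R × 4.4 counterclockwise.
For rotational equilibrium, R × 4.4 = 694.8, so R = 158 N.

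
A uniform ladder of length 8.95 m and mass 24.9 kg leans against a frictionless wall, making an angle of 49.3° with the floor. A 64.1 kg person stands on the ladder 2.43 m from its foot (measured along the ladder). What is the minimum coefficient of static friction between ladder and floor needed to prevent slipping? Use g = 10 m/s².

Taking torques about the foot of the ladder:
Ladder weight 24.9×10 = 249 N acts at 4.475 m along the ladder; its horizontal arm is 4.475·cos49.3° = 2.918 m → τ = 726.6 N·m clockwise.
Person: 64.1×10 = 641 N at 2.43 m → arm 1.585 m → τ = 1016 N·m clockwise.
Wall normal N acts horizontally at the top; its moment arm is the height L sinθ = 8.95·sin49.3° = 6.785 m, counterclockwise.
Setting net torque to zero: N × 6.785 = 1743 → N = 256.9 N.
ΣFx = 0 ⇒ f = N_wall = 256.9 N. ΣFy = 0 ⇒ N_floor = 890 N.
μ_min = f / N_floor = 256.9 / 890 = 0.289.

μ_min ≈ 0.289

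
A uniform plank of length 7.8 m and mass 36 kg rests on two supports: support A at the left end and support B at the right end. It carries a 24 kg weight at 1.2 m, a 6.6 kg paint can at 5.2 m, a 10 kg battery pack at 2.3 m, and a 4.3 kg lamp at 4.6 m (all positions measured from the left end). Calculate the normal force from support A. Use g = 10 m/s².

Choose support B as the axis so its reaction then has zero moment arm.
Beam weight: 36 × 10 = 360 N down at 3.9 m → arm 3.9 m, τ = 360 × 3.9 = 1404 N·m counterclockwise.
Weight: 24 × 10 = 240 N down at 1.2 m → arm 6.6 m, τ = 240 × 6.6 = 1584 N·m counterclockwise.
Paint can: 6.6 × 10 = 66 N down at 5.2 m → arm 2.6 m, τ = 66 × 2.6 = 171.6 N·m counterclockwise.
Battery pack: 10 × 10 = 100 N down at 2.3 m → arm 5.5 m, τ = 100 × 5.5 = 550 N·m counterclockwise.
Lamp: 4.3 × 10 = 43 N down at 4.6 m → arm 3.2 m, τ = 43 × 3.2 = 137.6 N·m counterclockwise.
Net load moment about support B = 3847 N·m counterclockwise.
Reaction R at support A is upward at 0 m, arm 7.8 m → moment R × 7.8 clockwise.
Στ = 0 ⇒ R × 7.8 = 3847 ⇒ R = 493 N.

R_A ≈ 493 N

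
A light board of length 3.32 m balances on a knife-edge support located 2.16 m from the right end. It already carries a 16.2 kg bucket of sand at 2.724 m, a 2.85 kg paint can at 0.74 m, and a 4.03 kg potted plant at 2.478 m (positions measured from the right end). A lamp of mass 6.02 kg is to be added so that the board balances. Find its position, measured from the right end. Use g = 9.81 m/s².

x ≈ 1.1 m from the right end

About the knife-edge support (at 2.16 m from the right end):
Bucket of sand: 16.2 × 9.81 = 158.9 N down at 2.724 m → arm 0.564 m, τ = 158.9 × 0.564 = 89.62 N·m counterclockwise.
Paint can: 2.85 × 9.81 = 27.96 N down at 0.74 m → arm 1.42 m, τ = 27.96 × 1.42 = 39.7 N·m clockwise.
Potted plant: 4.03 × 9.81 = 39.53 N down at 2.478 m → arm 0.318 m, τ = 39.53 × 0.318 = 12.57 N·m counterclockwise.
Net moment of existing loads = 62.49 N·m counterclockwise.
The lamp weighs 6.02 × 9.81 = 59.06 N and must supply an equal clockwise moment, so its lever arm about the knife-edge support is 62.49 / 59.06 = 1.06 m.
That puts it at 2.16 − 1.06 = 1.1 m from the right end.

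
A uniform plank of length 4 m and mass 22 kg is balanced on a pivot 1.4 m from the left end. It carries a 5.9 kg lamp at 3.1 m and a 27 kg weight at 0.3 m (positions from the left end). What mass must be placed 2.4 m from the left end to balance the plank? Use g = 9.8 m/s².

Take moments about the pivot (at 1.4 m from the left end).
Beam weight: 22 × 9.8 = 215.6 N down at 2 m → arm 0.6 m, τ = 215.6 × 0.6 = 129.4 N·m clockwise.
Lamp: 5.9 × 9.8 = 57.82 N down at 3.1 m → arm 1.7 m, τ = 57.82 × 1.7 = 98.29 N·m clockwise.
Weight: 27 × 9.8 = 264.6 N down at 0.3 m → arm 1.1 m, τ = 264.6 × 1.1 = 291.1 N·m counterclockwise.
Net moment of known loads = 63.41 N·m counterclockwise.
An unknown mass m at 2.4 m has arm 1 m; its moment is m·g·1 clockwise.
Setting net torque to zero: m × 9.8 × 1 = 63.41 → m = 63.41 / (9.8 × 1) = 6.47 kg.

m ≈ 6.47 kg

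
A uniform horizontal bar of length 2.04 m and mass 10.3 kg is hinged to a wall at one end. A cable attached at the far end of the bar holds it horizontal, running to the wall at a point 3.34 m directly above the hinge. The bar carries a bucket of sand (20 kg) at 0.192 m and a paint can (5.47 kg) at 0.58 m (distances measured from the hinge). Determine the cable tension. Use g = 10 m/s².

T ≈ 101 N

Take moments about the hinge.
Beam weight: 10.3 × 10 = 103 N down at 1.02 m → arm 1.02 m, τ = 103 × 1.02 = 105.1 N·m clockwise.
Bucket of sand: 20 × 10 = 200 N down at 0.192 m → arm 0.192 m, τ = 200 × 0.192 = 38.4 N·m clockwise.
Paint can: 5.47 × 10 = 54.7 N down at 0.58 m → arm 0.58 m, τ = 54.7 × 0.58 = 31.73 N·m clockwise.
Total clockwise load moment = 175.2 N·m.
The cable tension T acts at 2.04 m; only its component perpendicular to the bar, T sinθ, produces torque. sinθ = h/√(h²+d²) = 3.34/√(3.34²+2.04²) = 0.8534.
For rotational equilibrium, T × 2.04 × 0.8534 = 175.2, so T = 175.2 / 1.741 = 101 N.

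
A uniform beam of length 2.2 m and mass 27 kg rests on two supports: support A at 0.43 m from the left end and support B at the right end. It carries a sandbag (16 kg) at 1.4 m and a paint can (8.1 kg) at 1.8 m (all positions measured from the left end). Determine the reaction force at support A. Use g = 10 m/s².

R_A ≈ 258 N

About support B:
Beam weight: 27 × 10 = 270 N down at 1.1 m → arm 1.1 m, τ = 270 × 1.1 = 297 N·m counterclockwise.
Sandbag: 16 × 10 = 160 N down at 1.4 m → arm 0.8 m, τ = 160 × 0.8 = 128 N·m counterclockwise.
Paint can: 8.1 × 10 = 81 N down at 1.8 m → arm 0.4 m, τ = 81 × 0.4 = 32.4 N·m counterclockwise.
Net load moment about support B = 457.4 N·m counterclockwise.
Reaction R at support A is upward at 0.43 m, arm 1.77 m → moment R × 1.77 clockwise.
Balancing moments: R × 1.77 = 457.4, giving R = 258 N.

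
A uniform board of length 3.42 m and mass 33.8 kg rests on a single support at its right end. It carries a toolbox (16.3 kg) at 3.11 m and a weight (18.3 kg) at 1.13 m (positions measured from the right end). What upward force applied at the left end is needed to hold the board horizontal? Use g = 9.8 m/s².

About the right end:
Beam weight: 33.8 × 9.8 = 331.2 N down at 1.71 m → arm 1.71 m, τ = 331.2 × 1.71 = 566.4 N·m counterclockwise.
Toolbox: 16.3 × 9.8 = 159.7 N down at 3.11 m → arm 3.11 m, τ = 159.7 × 3.11 = 496.7 N·m counterclockwise.
Weight: 18.3 × 9.8 = 179.3 N down at 1.13 m → arm 1.13 m, τ = 179.3 × 1.13 = 202.6 N·m counterclockwise.
Net moment of the loads = 1266 N·m counterclockwise.
The upward force F acts at the left end, arm 3.42 m, giving F × 3.42 clockwise.
Στ = 0 ⇒ F × 3.42 = 1266 ⇒ F = 1266 / 3.42 = 370 N.

F ≈ 370 N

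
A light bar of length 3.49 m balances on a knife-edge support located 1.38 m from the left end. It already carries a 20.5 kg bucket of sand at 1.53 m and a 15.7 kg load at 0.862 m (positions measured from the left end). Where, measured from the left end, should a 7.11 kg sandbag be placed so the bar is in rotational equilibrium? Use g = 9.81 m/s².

Take moments about the knife-edge support (at 1.38 m from the left end).
Bucket of sand: 20.5 × 9.81 = 201.1 N down at 1.53 m → arm 0.15 m, τ = 201.1 × 0.15 = 30.16 N·m clockwise.
Load: 15.7 × 9.81 = 154 N down at 0.862 m → arm 0.518 m, τ = 154 × 0.518 = 79.77 N·m counterclockwise.
Net moment of existing loads = 49.61 N·m counterclockwise.
The sandbag weighs 7.11 × 9.81 = 69.75 N and must supply an equal clockwise moment, so its lever arm about the knife-edge support is 49.61 / 69.75 = 0.711 m.
That puts it at 1.38 + 0.711 = 2.09 m from the left end.

x ≈ 2.09 m from the left end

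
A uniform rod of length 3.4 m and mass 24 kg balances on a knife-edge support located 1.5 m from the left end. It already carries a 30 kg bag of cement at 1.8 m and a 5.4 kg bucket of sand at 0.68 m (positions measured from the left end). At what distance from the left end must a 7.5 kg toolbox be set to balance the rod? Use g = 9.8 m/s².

About the knife-edge support (at 1.5 m from the left end):
Beam weight: 24 × 9.8 = 235.2 N down at 1.7 m → arm 0.2 m, τ = 235.2 × 0.2 = 47.04 N·m clockwise.
Bag of cement: 30 × 9.8 = 294 N down at 1.8 m → arm 0.3 m, τ = 294 × 0.3 = 88.2 N·m clockwise.
Bucket of sand: 5.4 × 9.8 = 52.92 N down at 0.68 m → arm 0.82 m, τ = 52.92 × 0.82 = 43.39 N·m counterclockwise.
Net moment of existing loads = 91.85 N·m clockwise.
The toolbox weighs 7.5 × 9.8 = 73.5 N and must supply an equal counterclockwise moment, so its lever arm about the knife-edge support is 91.85 / 73.5 = 1.25 m.
That puts it at 1.5 − 1.25 = 0.25 m from the left end.

x ≈ 0.25 m from the left end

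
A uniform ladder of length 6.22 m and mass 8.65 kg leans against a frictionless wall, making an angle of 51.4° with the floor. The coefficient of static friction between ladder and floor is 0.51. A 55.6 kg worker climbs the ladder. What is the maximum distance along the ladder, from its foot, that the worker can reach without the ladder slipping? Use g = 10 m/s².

d ≈ 4.11 m

Taking torques about the foot of the ladder:
Ladder weight 8.65×10 = 86.5 N acts at 3.11 m along the ladder; its horizontal arm is 3.11·cos51.4° = 1.94 m → τ = 167.8 N·m clockwise.
Worker weight 55.6×10 = 556 N at distance d → arm d·cos51.4° → τ = 556·d·0.6239 clockwise.
Wall normal N at the top has arm L sinθ = 4.861 m counterclockwise, so Στ = 0 gives N·4.861 = 167.8 + 346.9·d.
ΣFy = 0 ⇒ N_floor = 642.5 N, so the maximum friction is μ_s·N_floor = 0.51×642.5 = 327.7 N. ΣFx = 0 ⇒ N_wall = f, so at the slipping point N = 327.7 N.
Substituting: 327.7×4.861 = 167.8 + 346.9·d ⇒ d = (1593 − 167.8) / 346.9 = 4.11 m.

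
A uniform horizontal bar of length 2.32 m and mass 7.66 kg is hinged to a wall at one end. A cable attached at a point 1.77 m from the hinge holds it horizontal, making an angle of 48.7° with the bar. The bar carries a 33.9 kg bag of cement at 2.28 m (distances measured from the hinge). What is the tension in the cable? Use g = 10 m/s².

T ≈ 648 N

About the hinge:
Beam weight: 7.66 × 10 = 76.6 N down at 1.16 m → arm 1.16 m, τ = 76.6 × 1.16 = 88.86 N·m clockwise.
Bag of cement: 33.9 × 10 = 339 N down at 2.28 m → arm 2.28 m, τ = 339 × 2.28 = 772.9 N·m clockwise.
Total clockwise load moment = 861.8 N·m.
The cable tension T acts at 1.77 m; only its component perpendicular to the bar, T sinθ, produces torque. sin 48.7° = 0.7513.
For rotational equilibrium, T × 1.77 × 0.7513 = 861.8, so T = 861.8 / 1.33 = 648 N.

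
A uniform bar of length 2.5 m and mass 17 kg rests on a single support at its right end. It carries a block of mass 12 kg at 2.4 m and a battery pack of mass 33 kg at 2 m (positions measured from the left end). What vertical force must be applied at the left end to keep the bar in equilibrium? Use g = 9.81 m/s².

F ≈ 153 N

Choose the right end as the axis so the unknown pivot reaction has zero arm there.
Beam weight: 17 × 9.81 = 166.8 N down at 1.25 m → arm 1.25 m, τ = 166.8 × 1.25 = 208.5 N·m counterclockwise.
Block: 12 × 9.81 = 117.7 N down at 2.4 m → arm 0.1 m, τ = 117.7 × 0.1 = 11.77 N·m counterclockwise.
Battery pack: 33 × 9.81 = 323.7 N down at 2 m → arm 0.5 m, τ = 323.7 × 0.5 = 161.8 N·m counterclockwise.
Net moment of the loads = 382.1 N·m counterclockwise.
The upward force F acts at the left end, arm 2.5 m, giving F × 2.5 clockwise.
Στ = 0 ⇒ F × 2.5 = 382.1 ⇒ F = 382.1 / 2.5 = 153 N.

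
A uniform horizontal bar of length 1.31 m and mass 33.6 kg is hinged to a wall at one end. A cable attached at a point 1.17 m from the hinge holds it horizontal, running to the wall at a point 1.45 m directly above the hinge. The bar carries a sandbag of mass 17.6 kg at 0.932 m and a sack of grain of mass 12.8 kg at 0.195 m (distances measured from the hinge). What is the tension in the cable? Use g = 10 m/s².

Sum moments about the hinge (the unknown hinge reaction has zero arm there).
Beam weight: 33.6 × 10 = 336 N down at 0.655 m → arm 0.655 m, τ = 336 × 0.655 = 220.1 N·m clockwise.
Sandbag: 17.6 × 10 = 176 N down at 0.932 m → arm 0.932 m, τ = 176 × 0.932 = 164 N·m clockwise.
Sack of grain: 12.8 × 10 = 128 N down at 0.195 m → arm 0.195 m, τ = 128 × 0.195 = 24.96 N·m clockwise.
Total clockwise load moment = 409.1 N·m.
The cable tension T acts at 1.17 m; only its component perpendicular to the bar, T sinθ, produces torque. sinθ = h/√(h²+d²) = 1.45/√(1.45²+1.17²) = 0.7782.
For rotational equilibrium, T × 1.17 × 0.7782 = 409.1, so T = 409.1 / 0.9105 = 449 N.

T ≈ 449 N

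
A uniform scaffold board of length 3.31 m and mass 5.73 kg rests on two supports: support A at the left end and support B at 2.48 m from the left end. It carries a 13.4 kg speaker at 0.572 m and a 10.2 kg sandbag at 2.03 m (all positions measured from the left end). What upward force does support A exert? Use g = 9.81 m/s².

R_A ≈ 138 N

Taking torques about support B:
Beam weight: 5.73 × 9.81 = 56.21 N down at 1.655 m → arm 0.825 m, τ = 56.21 × 0.825 = 46.37 N·m counterclockwise.
Speaker: 13.4 × 9.81 = 131.5 N down at 0.572 m → arm 1.908 m, τ = 131.5 × 1.908 = 250.9 N·m counterclockwise.
Sandbag: 10.2 × 9.81 = 100.1 N down at 2.03 m → arm 0.45 m, τ = 100.1 × 0.45 = 45.05 N·m counterclockwise.
Net load moment about support B = 342.3 N·m counterclockwise.
Reaction R at support A is upward at 0 m, arm 2.48 m → moment R × 2.48 clockwise.
For rotational equilibrium, R × 2.48 = 342.3, so R = 138 N.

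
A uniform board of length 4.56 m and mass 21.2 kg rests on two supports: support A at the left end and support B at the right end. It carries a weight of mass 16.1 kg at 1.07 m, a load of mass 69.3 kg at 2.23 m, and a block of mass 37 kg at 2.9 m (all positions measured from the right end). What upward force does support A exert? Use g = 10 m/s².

R_A ≈ 718 N

Taking torques about support B:
Beam weight: 21.2 × 10 = 212 N down at 2.28 m → arm 2.28 m, τ = 212 × 2.28 = 483.4 N·m counterclockwise.
Weight: 16.1 × 10 = 161 N down at 1.07 m → arm 1.07 m, τ = 161 × 1.07 = 172.3 N·m counterclockwise.
Load: 69.3 × 10 = 693 N down at 2.23 m → arm 2.23 m, τ = 693 × 2.23 = 1545 N·m counterclockwise.
Block: 37 × 10 = 370 N down at 2.9 m → arm 2.9 m, τ = 370 × 2.9 = 1073 N·m counterclockwise.
Net load moment about support B = 3274 N·m counterclockwise.
Reaction R at support A is upward at 4.56 m, arm 4.56 m → moment R × 4.56 clockwise.
Setting net torque to zero: R × 4.56 = 3274 → R = 718 N.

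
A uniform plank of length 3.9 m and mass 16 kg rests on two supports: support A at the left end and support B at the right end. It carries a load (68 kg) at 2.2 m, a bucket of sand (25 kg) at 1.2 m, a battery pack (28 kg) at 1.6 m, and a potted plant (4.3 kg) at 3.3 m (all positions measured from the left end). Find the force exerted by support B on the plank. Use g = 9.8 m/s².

R_B ≈ 678 N

About support A:
Beam weight: 16 × 9.8 = 156.8 N down at 1.95 m → arm 1.95 m, τ = 156.8 × 1.95 = 305.8 N·m clockwise.
Load: 68 × 9.8 = 666.4 N down at 2.2 m → arm 2.2 m, τ = 666.4 × 2.2 = 1466 N·m clockwise.
Bucket of sand: 25 × 9.8 = 245 N down at 1.2 m → arm 1.2 m, τ = 245 × 1.2 = 294 N·m clockwise.
Battery pack: 28 × 9.8 = 274.4 N down at 1.6 m → arm 1.6 m, τ = 274.4 × 1.6 = 439 N·m clockwise.
Potted plant: 4.3 × 9.8 = 42.14 N down at 3.3 m → arm 3.3 m, τ = 42.14 × 3.3 = 139.1 N·m clockwise.
Net load moment about support A = 2644 N·m clockwise.
Reaction R at support B is upward at 3.9 m, arm 3.9 m → moment R × 3.9 counterclockwise.
Balancing moments: R × 3.9 = 2644, giving R = 678 N.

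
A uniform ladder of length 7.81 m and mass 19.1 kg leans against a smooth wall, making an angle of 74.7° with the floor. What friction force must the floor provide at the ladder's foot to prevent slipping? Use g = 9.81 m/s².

f ≈ 25.6 N

Sum moments about the foot of the ladder (the floor normal and friction both act there and drop out).
Ladder weight 19.1×9.81 = 187.4 N acts at 3.905 m along the ladder; its horizontal arm is 3.905·cos74.7° = 1.03 m → τ = 193 N·m clockwise.
Wall normal N acts horizontally at the top; its moment arm is the height L sinθ = 7.81·sin74.7° = 7.533 m, counterclockwise.
For rotational equilibrium, N × 7.533 = 193, so N = 25.6 N.
ΣFx = 0: friction at the foot balances the wall's push, so f = N_wall = 25.6 N.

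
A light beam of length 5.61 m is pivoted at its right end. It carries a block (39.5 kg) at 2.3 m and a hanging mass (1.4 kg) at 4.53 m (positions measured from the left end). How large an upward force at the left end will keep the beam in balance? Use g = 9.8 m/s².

About the right end:
Block: 39.5 × 9.8 = 387.1 N down at 2.3 m → arm 3.31 m, τ = 387.1 × 3.31 = 1281 N·m counterclockwise.
Hanging mass: 1.4 × 9.8 = 13.72 N down at 4.53 m → arm 1.08 m, τ = 13.72 × 1.08 = 14.82 N·m counterclockwise.
Net moment of the loads = 1296 N·m counterclockwise.
The upward force F acts at the left end, arm 5.61 m, giving F × 5.61 clockwise.
Στ = 0 ⇒ F × 5.61 = 1296 ⇒ F = 1296 / 5.61 = 231 N.

F ≈ 231 N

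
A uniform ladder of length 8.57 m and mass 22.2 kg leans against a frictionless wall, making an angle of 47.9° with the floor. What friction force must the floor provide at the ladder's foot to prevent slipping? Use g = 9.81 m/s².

f ≈ 98.4 N

Taking torques about the foot of the ladder:
Ladder weight 22.2×9.81 = 217.8 N acts at 4.285 m along the ladder; its horizontal arm is 4.285·cos47.9° = 2.873 m → τ = 625.7 N·m clockwise.
Wall normal N acts horizontally at the top; its moment arm is the height L sinθ = 8.57·sin47.9° = 6.359 m, counterclockwise.
Balancing moments: N × 6.359 = 625.7, giving N = 98.4 N.
ΣFx = 0: friction at the foot balances the wall's push, so f = N_wall = 98.4 N.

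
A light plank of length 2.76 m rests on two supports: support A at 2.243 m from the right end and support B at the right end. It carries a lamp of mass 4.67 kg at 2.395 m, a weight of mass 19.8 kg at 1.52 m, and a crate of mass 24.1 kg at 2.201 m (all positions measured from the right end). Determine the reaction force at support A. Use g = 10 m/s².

R_A ≈ 421 N

About support B:
Lamp: 4.67 × 10 = 46.7 N down at 2.395 m → arm 2.395 m, τ = 46.7 × 2.395 = 111.8 N·m counterclockwise.
Weight: 19.8 × 10 = 198 N down at 1.52 m → arm 1.52 m, τ = 198 × 1.52 = 301 N·m counterclockwise.
Crate: 24.1 × 10 = 241 N down at 2.201 m → arm 2.201 m, τ = 241 × 2.201 = 530.4 N·m counterclockwise.
Net load moment about support B = 943.2 N·m counterclockwise.
Reaction R at support A is upward at 2.243 m, arm 2.243 m → moment R × 2.243 clockwise.
For rotational equilibrium, R × 2.243 = 943.2, so R = 421 N.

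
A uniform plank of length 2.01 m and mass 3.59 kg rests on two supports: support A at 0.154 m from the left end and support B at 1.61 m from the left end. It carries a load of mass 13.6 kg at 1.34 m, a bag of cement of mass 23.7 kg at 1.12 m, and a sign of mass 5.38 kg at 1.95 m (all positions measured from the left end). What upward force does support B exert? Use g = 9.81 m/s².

R_B ≈ 349 N

Take moments about support A.
Beam weight: 3.59 × 9.81 = 35.22 N down at 1.005 m → arm 0.851 m, τ = 35.22 × 0.851 = 29.97 N·m clockwise.
Load: 13.6 × 9.81 = 133.4 N down at 1.34 m → arm 1.186 m, τ = 133.4 × 1.186 = 158.2 N·m clockwise.
Bag of cement: 23.7 × 9.81 = 232.5 N down at 1.12 m → arm 0.966 m, τ = 232.5 × 0.966 = 224.6 N·m clockwise.
Sign: 5.38 × 9.81 = 52.78 N down at 1.95 m → arm 1.796 m, τ = 52.78 × 1.796 = 94.79 N·m clockwise.
Net load moment about support A = 507.6 N·m clockwise.
Reaction R at support B is upward at 1.61 m, arm 1.456 m → moment R × 1.456 counterclockwise.
For rotational equilibrium, R × 1.456 = 507.6, so R = 349 N.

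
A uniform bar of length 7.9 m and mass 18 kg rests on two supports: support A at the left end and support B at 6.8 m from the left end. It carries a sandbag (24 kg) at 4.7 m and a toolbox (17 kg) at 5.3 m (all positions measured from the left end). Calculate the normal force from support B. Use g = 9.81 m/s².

Take moments about support A.
Beam weight: 18 × 9.81 = 176.6 N down at 3.95 m → arm 3.95 m, τ = 176.6 × 3.95 = 697.6 N·m clockwise.
Sandbag: 24 × 9.81 = 235.4 N down at 4.7 m → arm 4.7 m, τ = 235.4 × 4.7 = 1106 N·m clockwise.
Toolbox: 17 × 9.81 = 166.8 N down at 5.3 m → arm 5.3 m, τ = 166.8 × 5.3 = 884 N·m clockwise.
Net load moment about support A = 2688 N·m clockwise.
Reaction R at support B is upward at 6.8 m, arm 6.8 m → moment R × 6.8 counterclockwise.
Setting net torque to zero: R × 6.8 = 2688 → R = 395 N.

R_B ≈ 395 N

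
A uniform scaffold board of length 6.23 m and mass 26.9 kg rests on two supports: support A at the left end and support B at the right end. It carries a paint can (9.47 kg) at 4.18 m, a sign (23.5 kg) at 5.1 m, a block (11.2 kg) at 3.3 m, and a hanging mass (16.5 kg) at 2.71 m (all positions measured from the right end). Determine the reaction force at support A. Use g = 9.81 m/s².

Taking torques about support B:
Beam weight: 26.9 × 9.81 = 263.9 N down at 3.115 m → arm 3.115 m, τ = 263.9 × 3.115 = 822 N·m counterclockwise.
Paint can: 9.47 × 9.81 = 92.9 N down at 4.18 m → arm 4.18 m, τ = 92.9 × 4.18 = 388.3 N·m counterclockwise.
Sign: 23.5 × 9.81 = 230.5 N down at 5.1 m → arm 5.1 m, τ = 230.5 × 5.1 = 1176 N·m counterclockwise.
Block: 11.2 × 9.81 = 109.9 N down at 3.3 m → arm 3.3 m, τ = 109.9 × 3.3 = 362.7 N·m counterclockwise.
Hanging mass: 16.5 × 9.81 = 161.9 N down at 2.71 m → arm 2.71 m, τ = 161.9 × 2.71 = 438.7 N·m counterclockwise.
Net load moment about support B = 3188 N·m counterclockwise.
Reaction R at support A is upward at 6.23 m, arm 6.23 m → moment R × 6.23 clockwise.
Στ = 0 ⇒ R × 6.23 = 3188 ⇒ R = 512 N.

R_A ≈ 512 N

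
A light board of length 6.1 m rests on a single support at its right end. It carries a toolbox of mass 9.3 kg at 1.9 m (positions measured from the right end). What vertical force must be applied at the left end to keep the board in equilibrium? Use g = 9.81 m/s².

Choose the right end as the axis so the unknown pivot reaction has zero arm there.
Toolbox: 9.3 × 9.81 = 91.23 N down at 1.9 m → arm 1.9 m, τ = 91.23 × 1.9 = 173.3 N·m counterclockwise.
Net moment of the loads = 173.3 N·m counterclockwise.
The upward force F acts at the left end, arm 6.1 m, giving F × 6.1 clockwise.
Setting net torque to zero: F × 6.1 = 173.3 → F = 173.3 / 6.1 = 28.4 N.

F ≈ 28.4 N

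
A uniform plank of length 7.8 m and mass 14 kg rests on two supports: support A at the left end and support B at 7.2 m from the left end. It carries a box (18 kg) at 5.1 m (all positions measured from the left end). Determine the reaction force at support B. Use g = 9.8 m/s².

Sum moments about support A (its reaction then has zero moment arm).
Beam weight: 14 × 9.8 = 137.2 N down at 3.9 m → arm 3.9 m, τ = 137.2 × 3.9 = 535.1 N·m clockwise.
Box: 18 × 9.8 = 176.4 N down at 5.1 m → arm 5.1 m, τ = 176.4 × 5.1 = 899.6 N·m clockwise.
Net load moment about support A = 1435 N·m clockwise.
Reaction R at support B is upward at 7.2 m, arm 7.2 m → moment R × 7.2 counterclockwise.
Στ = 0 ⇒ R × 7.2 = 1435 ⇒ R = 199 N.

R_B ≈ 199 N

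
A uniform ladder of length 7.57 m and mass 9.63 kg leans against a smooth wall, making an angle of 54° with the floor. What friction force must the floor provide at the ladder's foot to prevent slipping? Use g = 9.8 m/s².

f ≈ 34.3 N

Taking torques about the foot of the ladder:
Ladder weight 9.63×9.8 = 94.37 N acts at 3.785 m along the ladder; its horizontal arm is 3.785·cos54° = 2.225 m → τ = 210 N·m clockwise.
Wall normal N acts horizontally at the top; its moment arm is the height L sinθ = 7.57·sin54° = 6.124 m, counterclockwise.
Setting net torque to zero: N × 6.124 = 210 → N = 34.3 N.
ΣFx = 0: friction at the foot balances the wall's push, so f = N_wall = 34.3 N.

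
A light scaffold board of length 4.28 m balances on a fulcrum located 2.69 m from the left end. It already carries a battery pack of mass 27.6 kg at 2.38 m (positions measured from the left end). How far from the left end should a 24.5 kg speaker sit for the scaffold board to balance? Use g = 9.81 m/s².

Taking torques about the fulcrum (at 2.69 m from the left end):
Battery pack: 27.6 × 9.81 = 270.8 N down at 2.38 m → arm 0.31 m, τ = 270.8 × 0.31 = 83.95 N·m counterclockwise.
Net moment of existing loads = 83.95 N·m counterclockwise.
The speaker weighs 24.5 × 9.81 = 240.3 N and must supply an equal clockwise moment, so its lever arm about the fulcrum is 83.95 / 240.3 = 0.349 m.
That puts it at 2.69 + 0.349 = 3.04 m from the left end.

x ≈ 3.04 m from the left end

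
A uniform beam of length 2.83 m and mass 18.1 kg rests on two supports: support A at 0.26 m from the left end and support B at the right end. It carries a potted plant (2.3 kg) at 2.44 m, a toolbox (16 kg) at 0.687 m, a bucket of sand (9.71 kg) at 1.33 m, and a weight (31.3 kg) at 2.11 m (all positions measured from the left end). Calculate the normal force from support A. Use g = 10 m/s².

Choose support B as the axis so its reaction then has zero moment arm.
Beam weight: 18.1 × 10 = 181 N down at 1.415 m → arm 1.415 m, τ = 181 × 1.415 = 256.1 N·m counterclockwise.
Potted plant: 2.3 × 10 = 23 N down at 2.44 m → arm 0.39 m, τ = 23 × 0.39 = 8.97 N·m counterclockwise.
Toolbox: 16 × 10 = 160 N down at 0.687 m → arm 2.143 m, τ = 160 × 2.143 = 342.9 N·m counterclockwise.
Bucket of sand: 9.71 × 10 = 97.1 N down at 1.33 m → arm 1.5 m, τ = 97.1 × 1.5 = 145.6 N·m counterclockwise.
Weight: 31.3 × 10 = 313 N down at 2.11 m → arm 0.72 m, τ = 313 × 0.72 = 225.4 N·m counterclockwise.
Net load moment about support B = 979 N·m counterclockwise.
Reaction R at support A is upward at 0.26 m, arm 2.57 m → moment R × 2.57 clockwise.
Balancing moments: R × 2.57 = 979, giving R = 381 N.

R_A ≈ 381 N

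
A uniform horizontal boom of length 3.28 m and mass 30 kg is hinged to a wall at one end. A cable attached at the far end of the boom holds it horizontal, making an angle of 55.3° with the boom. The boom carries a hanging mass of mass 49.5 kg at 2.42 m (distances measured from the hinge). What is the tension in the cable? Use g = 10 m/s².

Sum moments about the hinge (the unknown hinge reaction has zero arm there).
Beam weight: 30 × 10 = 300 N down at 1.64 m → arm 1.64 m, τ = 300 × 1.64 = 492 N·m clockwise.
Hanging mass: 49.5 × 10 = 495 N down at 2.42 m → arm 2.42 m, τ = 495 × 2.42 = 1198 N·m clockwise.
Total clockwise load moment = 1690 N·m.
The cable tension T acts at 3.28 m; only its component perpendicular to the boom, T sinθ, produces torque. sin 55.3° = 0.8221.
Balancing moments: T × 3.28 × 0.8221 = 1690, giving T = 1690 / 2.696 = 627 N.

T ≈ 627 N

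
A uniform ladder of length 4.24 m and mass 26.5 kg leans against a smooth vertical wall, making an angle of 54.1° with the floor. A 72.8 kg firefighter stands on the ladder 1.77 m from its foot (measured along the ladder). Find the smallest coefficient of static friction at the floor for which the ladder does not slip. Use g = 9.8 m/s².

μ_min ≈ 0.318

Take moments about the foot of the ladder.
Ladder weight 26.5×9.8 = 259.7 N acts at 2.12 m along the ladder; its horizontal arm is 2.12·cos54.1° = 1.243 m → τ = 322.8 N·m clockwise.
Firefighter: 72.8×9.8 = 713.4 N at 1.77 m → arm 1.038 m → τ = 740.5 N·m clockwise.
Wall normal N acts horizontally at the top; its moment arm is the height L sinθ = 4.24·sin54.1° = 3.435 m, counterclockwise.
For rotational equilibrium, N × 3.435 = 1063, so N = 309.5 N.
ΣFx = 0 ⇒ f = N_wall = 309.5 N. ΣFy = 0 ⇒ N_floor = 973.1 N.
μ_min = f / N_floor = 309.5 / 973.1 = 0.318.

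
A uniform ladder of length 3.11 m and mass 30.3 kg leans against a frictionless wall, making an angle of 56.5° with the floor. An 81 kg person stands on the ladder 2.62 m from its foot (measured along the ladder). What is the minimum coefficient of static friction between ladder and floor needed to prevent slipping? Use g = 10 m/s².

Take moments about the foot of the ladder.
Ladder weight 30.3×10 = 303 N acts at 1.555 m along the ladder; its horizontal arm is 1.555·cos56.5° = 0.8583 m → τ = 260.1 N·m clockwise.
Person: 81×10 = 810 N at 2.62 m → arm 1.446 m → τ = 1171 N·m clockwise.
Wall normal N acts horizontally at the top; its moment arm is the height L sinθ = 3.11·sin56.5° = 2.593 m, counterclockwise.
Setting net torque to zero: N × 2.593 = 1431 → N = 551.9 N.
ΣFx = 0 ⇒ f = N_wall = 551.9 N. ΣFy = 0 ⇒ N_floor = 1113 N.
μ_min = f / N_floor = 551.9 / 1113 = 0.496.

μ_min ≈ 0.496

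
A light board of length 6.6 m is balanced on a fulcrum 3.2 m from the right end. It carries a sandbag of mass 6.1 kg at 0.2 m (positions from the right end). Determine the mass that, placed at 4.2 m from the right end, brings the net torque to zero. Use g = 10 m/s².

m ≈ 18.3 kg

Choose the fulcrum (at 3.2 m from the right end) as the axis so the support reaction has zero arm there.
Sandbag: 6.1 × 10 = 61 N down at 0.2 m → arm 3 m, τ = 61 × 3 = 183 N·m clockwise.
Net moment of known loads = 183 N·m clockwise.
An unknown mass m at 4.2 m has arm 1 m; its moment is m·g·1 counterclockwise.
Στ = 0 ⇒ m × 10 × 1 = 183 ⇒ m = 183 / (10 × 1) = 18.3 kg.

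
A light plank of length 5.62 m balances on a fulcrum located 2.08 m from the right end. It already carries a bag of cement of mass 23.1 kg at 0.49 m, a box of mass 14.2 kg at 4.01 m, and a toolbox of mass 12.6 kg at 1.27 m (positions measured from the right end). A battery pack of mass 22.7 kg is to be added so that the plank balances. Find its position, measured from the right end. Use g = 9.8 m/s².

About the fulcrum (at 2.08 m from the right end):
Bag of cement: 23.1 × 9.8 = 226.4 N down at 0.49 m → arm 1.59 m, τ = 226.4 × 1.59 = 360 N·m clockwise.
Box: 14.2 × 9.8 = 139.2 N down at 4.01 m → arm 1.93 m, τ = 139.2 × 1.93 = 268.7 N·m counterclockwise.
Toolbox: 12.6 × 9.8 = 123.5 N down at 1.27 m → arm 0.81 m, τ = 123.5 × 0.81 = 100 N·m clockwise.
Net moment of existing loads = 191.3 N·m clockwise.
The battery pack weighs 22.7 × 9.8 = 222.5 N and must supply an equal counterclockwise moment, so its lever arm about the fulcrum is 191.3 / 222.5 = 0.86 m.
That puts it at 2.08 + 0.86 = 2.94 m from the right end.

x ≈ 2.94 m from the right end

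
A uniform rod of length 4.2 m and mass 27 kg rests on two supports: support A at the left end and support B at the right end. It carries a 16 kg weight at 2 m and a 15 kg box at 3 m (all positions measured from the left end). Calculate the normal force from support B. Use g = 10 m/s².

R_B ≈ 318 N

Taking torques about support A:
Beam weight: 27 × 10 = 270 N down at 2.1 m → arm 2.1 m, τ = 270 × 2.1 = 567 N·m clockwise.
Weight: 16 × 10 = 160 N down at 2 m → arm 2 m, τ = 160 × 2 = 320 N·m clockwise.
Box: 15 × 10 = 150 N down at 3 m → arm 3 m, τ = 150 × 3 = 450 N·m clockwise.
Net load moment about support A = 1337 N·m clockwise.
Reaction R at support B is upward at 4.2 m, arm 4.2 m → moment R × 4.2 counterclockwise.
Setting net torque to zero: R × 4.2 = 1337 → R = 318 N.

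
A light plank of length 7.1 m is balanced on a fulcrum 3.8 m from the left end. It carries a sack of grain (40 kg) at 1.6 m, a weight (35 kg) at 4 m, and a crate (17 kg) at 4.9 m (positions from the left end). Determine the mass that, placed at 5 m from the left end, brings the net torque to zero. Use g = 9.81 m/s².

m ≈ 51.9 kg

Sum moments about the fulcrum (at 3.8 m from the left end) (the support reaction has zero arm there).
Sack of grain: 40 × 9.81 = 392.4 N down at 1.6 m → arm 2.2 m, τ = 392.4 × 2.2 = 863.3 N·m counterclockwise.
Weight: 35 × 9.81 = 343.4 N down at 4 m → arm 0.2 m, τ = 343.4 × 0.2 = 68.68 N·m clockwise.
Crate: 17 × 9.81 = 166.8 N down at 4.9 m → arm 1.1 m, τ = 166.8 × 1.1 = 183.5 N·m clockwise.
Net moment of known loads = 611.1 N·m counterclockwise.
An unknown mass m at 5 m has arm 1.2 m; its moment is m·g·1.2 clockwise.
Balancing moments: m × 9.81 × 1.2 = 611.1, giving m = 611.1 / (9.81 × 1.2) = 51.9 kg.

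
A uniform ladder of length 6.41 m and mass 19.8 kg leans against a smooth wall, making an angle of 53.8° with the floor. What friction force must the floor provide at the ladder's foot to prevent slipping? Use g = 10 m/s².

f ≈ 72.5 N

Take moments about the foot of the ladder.
Ladder weight 19.8×10 = 198 N acts at 3.205 m along the ladder; its horizontal arm is 3.205·cos53.8° = 1.893 m → τ = 374.8 N·m clockwise.
Wall normal N acts horizontally at the top; its moment arm is the height L sinθ = 6.41·sin53.8° = 5.173 m, counterclockwise.
Setting net torque to zero: N × 5.173 = 374.8 → N = 72.5 N.
ΣFx = 0: friction at the foot balances the wall's push, so f = N_wall = 72.5 N.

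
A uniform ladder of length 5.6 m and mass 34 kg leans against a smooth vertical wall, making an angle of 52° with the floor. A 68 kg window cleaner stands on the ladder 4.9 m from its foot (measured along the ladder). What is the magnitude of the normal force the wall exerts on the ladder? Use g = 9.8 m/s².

N_wall ≈ 586 N

Take moments about the foot of the ladder.
Ladder weight 34×9.8 = 333.2 N acts at 2.8 m along the ladder; its horizontal arm is 2.8·cos52° = 1.724 m → τ = 574.4 N·m clockwise.
Window cleaner: 68×9.8 = 666.4 N at 4.9 m → arm 3.017 m → τ = 2011 N·m clockwise.
Wall normal N acts horizontally at the top; its moment arm is the height L sinθ = 5.6·sin52° = 4.413 m, counterclockwise.
Στ = 0 ⇒ N × 4.413 = 2585 ⇒ N = 586 N.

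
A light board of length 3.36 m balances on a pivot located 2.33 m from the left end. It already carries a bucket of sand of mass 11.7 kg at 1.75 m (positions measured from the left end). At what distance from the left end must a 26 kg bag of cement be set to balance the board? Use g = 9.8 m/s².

x ≈ 2.59 m from the left end

Taking torques about the pivot (at 2.33 m from the left end):
Bucket of sand: 11.7 × 9.8 = 114.7 N down at 1.75 m → arm 0.58 m, τ = 114.7 × 0.58 = 66.53 N·m counterclockwise.
Net moment of existing loads = 66.53 N·m counterclockwise.
The bag of cement weighs 26 × 9.8 = 254.8 N and must supply an equal clockwise moment, so its lever arm about the pivot is 66.53 / 254.8 = 0.261 m.
That puts it at 2.33 + 0.261 = 2.59 m from the left end.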